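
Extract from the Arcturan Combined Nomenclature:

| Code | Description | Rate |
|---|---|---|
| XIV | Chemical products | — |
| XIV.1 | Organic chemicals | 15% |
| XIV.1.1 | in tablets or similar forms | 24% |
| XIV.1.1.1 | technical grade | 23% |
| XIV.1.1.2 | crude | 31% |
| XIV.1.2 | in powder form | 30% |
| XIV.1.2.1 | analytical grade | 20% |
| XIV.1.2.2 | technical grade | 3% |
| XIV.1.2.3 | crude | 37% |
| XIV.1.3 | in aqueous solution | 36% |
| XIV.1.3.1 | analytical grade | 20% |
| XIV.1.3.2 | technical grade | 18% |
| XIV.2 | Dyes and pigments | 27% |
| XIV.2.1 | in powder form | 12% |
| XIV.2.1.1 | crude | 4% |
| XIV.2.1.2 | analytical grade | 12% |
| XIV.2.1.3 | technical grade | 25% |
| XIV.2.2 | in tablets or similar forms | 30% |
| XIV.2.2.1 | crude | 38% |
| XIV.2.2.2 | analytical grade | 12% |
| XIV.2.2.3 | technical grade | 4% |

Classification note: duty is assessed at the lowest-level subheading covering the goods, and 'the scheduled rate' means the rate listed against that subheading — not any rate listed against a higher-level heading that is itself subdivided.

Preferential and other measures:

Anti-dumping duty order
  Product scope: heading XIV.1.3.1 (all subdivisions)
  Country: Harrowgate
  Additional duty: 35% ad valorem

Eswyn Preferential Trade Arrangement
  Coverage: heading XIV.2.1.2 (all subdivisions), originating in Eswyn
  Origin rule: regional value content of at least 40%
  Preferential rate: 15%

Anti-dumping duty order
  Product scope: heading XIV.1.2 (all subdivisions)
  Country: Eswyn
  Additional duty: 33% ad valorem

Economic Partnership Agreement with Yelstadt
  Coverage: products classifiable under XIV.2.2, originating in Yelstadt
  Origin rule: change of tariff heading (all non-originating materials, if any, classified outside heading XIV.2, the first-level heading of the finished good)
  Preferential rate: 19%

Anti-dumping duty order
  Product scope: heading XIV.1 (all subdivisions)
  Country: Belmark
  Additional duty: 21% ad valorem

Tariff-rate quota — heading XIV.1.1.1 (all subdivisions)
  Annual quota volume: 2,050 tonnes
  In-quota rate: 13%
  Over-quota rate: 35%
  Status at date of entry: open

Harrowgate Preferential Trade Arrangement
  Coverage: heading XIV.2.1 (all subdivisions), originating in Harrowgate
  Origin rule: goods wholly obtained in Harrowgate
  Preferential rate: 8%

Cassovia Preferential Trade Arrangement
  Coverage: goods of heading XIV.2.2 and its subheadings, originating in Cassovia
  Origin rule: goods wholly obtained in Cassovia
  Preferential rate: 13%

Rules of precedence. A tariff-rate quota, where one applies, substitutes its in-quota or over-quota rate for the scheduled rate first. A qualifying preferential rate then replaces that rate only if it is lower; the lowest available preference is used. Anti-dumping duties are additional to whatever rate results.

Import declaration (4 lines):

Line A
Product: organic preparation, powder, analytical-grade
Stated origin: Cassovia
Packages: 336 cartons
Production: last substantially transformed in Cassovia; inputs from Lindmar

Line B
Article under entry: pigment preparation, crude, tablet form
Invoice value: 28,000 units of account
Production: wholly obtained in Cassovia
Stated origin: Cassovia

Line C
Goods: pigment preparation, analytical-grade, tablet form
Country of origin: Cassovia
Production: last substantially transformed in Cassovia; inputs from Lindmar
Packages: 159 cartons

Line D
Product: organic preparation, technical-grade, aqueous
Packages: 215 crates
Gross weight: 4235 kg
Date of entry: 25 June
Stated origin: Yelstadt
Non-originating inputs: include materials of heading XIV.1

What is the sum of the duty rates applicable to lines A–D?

63%

Line A: organic → XIV.1; powder → XIV.1.2; analytical-grade → XIV.1.2.1. Scheduled 20%. Cassovia agreement on XIV.2.2: XIV.1.2.1 not covered. → 20%.
Line B: pigment → XIV.2; tablet form → XIV.2.2; crude → XIV.2.2.1. Scheduled 38%. Cassovia agreement on XIV.2.2: wholly obtained → 13% available; preferential 13%. → 13%.
Line C: pigment → XIV.2; tablet form → XIV.2.2; analytical-grade → XIV.2.2.2. Scheduled 12%. Cassovia agreement on XIV.2.2: not wholly obtained. → 12%.
Line D: organic → XIV.1; aqueous → XIV.1.3; technical-grade → XIV.1.3.2. Scheduled 18%. Yelstadt agreement on XIV.2.2: XIV.1.3.2 not covered. → 18%.
Sum: 20% + 13% + 12% + 18% = 63%.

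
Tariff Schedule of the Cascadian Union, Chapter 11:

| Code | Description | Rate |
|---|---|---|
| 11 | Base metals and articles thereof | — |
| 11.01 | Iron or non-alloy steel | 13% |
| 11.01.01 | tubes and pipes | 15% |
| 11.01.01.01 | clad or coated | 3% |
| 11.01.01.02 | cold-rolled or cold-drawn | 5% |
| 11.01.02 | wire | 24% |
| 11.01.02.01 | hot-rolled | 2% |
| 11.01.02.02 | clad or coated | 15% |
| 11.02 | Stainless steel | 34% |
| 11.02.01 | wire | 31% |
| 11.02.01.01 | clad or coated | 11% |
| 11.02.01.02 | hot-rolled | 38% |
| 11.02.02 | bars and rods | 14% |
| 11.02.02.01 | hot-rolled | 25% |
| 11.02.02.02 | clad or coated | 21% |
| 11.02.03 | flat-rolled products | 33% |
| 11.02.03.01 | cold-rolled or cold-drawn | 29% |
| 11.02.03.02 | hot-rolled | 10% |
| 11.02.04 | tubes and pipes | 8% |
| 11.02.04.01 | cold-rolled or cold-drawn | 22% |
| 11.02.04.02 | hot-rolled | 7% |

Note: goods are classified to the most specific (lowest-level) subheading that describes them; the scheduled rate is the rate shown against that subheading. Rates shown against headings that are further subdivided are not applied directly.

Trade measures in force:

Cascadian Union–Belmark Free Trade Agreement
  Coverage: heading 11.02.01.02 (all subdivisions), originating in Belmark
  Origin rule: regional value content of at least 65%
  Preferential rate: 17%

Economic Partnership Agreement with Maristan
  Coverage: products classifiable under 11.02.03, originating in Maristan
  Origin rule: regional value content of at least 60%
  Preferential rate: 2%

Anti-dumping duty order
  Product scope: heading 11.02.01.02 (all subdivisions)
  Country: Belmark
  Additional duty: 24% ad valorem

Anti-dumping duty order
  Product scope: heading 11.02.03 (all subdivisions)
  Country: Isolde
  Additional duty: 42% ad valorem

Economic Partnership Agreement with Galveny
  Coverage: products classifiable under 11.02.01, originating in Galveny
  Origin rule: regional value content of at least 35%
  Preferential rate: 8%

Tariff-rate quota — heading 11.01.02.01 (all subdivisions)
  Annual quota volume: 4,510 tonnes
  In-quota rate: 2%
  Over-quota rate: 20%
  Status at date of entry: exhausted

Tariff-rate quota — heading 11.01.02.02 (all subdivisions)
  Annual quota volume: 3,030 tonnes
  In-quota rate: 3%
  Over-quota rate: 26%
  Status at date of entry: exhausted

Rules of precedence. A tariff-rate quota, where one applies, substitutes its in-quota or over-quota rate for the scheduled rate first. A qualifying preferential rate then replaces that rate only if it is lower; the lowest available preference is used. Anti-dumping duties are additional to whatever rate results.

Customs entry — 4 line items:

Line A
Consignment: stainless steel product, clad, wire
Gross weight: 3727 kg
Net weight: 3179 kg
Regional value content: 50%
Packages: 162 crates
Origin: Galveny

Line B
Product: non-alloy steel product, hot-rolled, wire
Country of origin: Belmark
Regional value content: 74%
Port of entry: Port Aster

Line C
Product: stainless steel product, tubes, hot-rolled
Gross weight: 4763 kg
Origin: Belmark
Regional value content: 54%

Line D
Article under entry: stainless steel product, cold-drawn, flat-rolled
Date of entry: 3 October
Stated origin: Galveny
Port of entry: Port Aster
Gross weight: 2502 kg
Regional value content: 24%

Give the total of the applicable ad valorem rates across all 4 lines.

Line A: stainless steel → 11.02; wire → 11.02.01; clad → 11.02.01.01. Scheduled 11%. Galveny agreement on 11.02.01: RVC ≥ 35% → 8% available; preferential 8%. → 8%.
Line B: non-alloy steel → 11.01; wire → 11.01.02; hot-rolled → 11.01.02.01. Scheduled 2%. quota on 11.01.02.01 exhausted → over-quota 20%; Belmark agreement on 11.02.01.02: 11.01.02.01 not covered. → 20%.
Line C: stainless steel → 11.02; tubes → 11.02.04; hot-rolled → 11.02.04.02. Scheduled 7%. Belmark agreement on 11.02.01.02: 11.02.04.02 not covered. → 7%.
Line D: stainless steel → 11.02; flat-rolled → 11.02.03; cold-drawn → 11.02.03.01. Scheduled 29%. Galveny agreement on 11.02.01: 11.02.03.01 not covered. → 29%.
Sum: 8% + 20% + 7% + 29% = 64%.

64%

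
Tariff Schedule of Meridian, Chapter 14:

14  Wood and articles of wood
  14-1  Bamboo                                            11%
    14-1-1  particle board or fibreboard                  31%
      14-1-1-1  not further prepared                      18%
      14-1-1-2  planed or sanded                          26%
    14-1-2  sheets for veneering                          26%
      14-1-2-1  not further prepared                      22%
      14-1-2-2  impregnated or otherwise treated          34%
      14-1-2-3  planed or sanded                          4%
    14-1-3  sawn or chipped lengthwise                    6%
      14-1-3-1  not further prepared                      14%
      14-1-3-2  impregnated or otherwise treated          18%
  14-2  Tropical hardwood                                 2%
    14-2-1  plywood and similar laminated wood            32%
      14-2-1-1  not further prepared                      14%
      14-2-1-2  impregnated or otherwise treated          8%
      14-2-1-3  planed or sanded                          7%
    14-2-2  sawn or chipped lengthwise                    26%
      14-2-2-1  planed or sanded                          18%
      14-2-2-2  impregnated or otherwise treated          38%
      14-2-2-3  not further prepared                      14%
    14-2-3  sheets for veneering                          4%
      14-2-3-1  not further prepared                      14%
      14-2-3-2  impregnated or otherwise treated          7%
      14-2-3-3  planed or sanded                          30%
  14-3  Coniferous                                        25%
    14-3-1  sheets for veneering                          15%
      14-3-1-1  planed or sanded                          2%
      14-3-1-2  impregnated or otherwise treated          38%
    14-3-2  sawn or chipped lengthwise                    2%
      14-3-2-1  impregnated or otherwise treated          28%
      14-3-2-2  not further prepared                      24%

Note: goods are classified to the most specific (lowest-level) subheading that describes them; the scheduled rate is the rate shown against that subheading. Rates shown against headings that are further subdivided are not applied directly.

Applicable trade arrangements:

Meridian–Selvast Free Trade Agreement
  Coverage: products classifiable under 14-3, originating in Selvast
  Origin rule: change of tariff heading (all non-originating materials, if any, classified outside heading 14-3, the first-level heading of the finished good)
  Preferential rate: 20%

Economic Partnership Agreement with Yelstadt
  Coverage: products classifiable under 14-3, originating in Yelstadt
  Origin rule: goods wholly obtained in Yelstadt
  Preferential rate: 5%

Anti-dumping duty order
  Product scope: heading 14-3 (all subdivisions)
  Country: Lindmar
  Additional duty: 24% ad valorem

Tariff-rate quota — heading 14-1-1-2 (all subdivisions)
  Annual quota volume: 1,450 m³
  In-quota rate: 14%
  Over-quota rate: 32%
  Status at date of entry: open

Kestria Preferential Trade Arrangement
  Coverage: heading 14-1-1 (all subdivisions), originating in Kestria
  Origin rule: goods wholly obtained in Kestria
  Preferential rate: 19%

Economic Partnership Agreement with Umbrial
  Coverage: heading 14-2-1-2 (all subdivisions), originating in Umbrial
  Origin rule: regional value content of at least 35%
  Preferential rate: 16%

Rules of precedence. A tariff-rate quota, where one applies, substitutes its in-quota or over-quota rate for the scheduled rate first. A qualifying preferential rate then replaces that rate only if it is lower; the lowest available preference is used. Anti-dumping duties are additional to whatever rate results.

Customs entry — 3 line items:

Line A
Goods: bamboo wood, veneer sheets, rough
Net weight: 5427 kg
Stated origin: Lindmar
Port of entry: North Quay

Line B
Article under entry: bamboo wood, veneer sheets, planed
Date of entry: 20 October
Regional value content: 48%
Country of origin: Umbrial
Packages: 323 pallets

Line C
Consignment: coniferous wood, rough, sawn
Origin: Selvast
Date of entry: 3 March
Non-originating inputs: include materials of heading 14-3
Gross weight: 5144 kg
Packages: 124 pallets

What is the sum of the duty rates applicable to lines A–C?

50%

Line A: bamboo → 14-1; veneer sheets → 14-1-2; rough → 14-1-2-1. Scheduled 22%. No special measure applies. → 22%.
Line B: bamboo → 14-1; veneer sheets → 14-1-2; planed → 14-1-2-3. Scheduled 4%. Umbrial agreement on 14-2-1-2: 14-1-2-3 not covered. → 4%.
Line C: coniferous → 14-3; sawn → 14-3-2; rough → 14-3-2-2. Scheduled 24%. Selvast agreement on 14-3: CTH not met. → 24%.
Sum: 22% + 4% + 24% = 50%.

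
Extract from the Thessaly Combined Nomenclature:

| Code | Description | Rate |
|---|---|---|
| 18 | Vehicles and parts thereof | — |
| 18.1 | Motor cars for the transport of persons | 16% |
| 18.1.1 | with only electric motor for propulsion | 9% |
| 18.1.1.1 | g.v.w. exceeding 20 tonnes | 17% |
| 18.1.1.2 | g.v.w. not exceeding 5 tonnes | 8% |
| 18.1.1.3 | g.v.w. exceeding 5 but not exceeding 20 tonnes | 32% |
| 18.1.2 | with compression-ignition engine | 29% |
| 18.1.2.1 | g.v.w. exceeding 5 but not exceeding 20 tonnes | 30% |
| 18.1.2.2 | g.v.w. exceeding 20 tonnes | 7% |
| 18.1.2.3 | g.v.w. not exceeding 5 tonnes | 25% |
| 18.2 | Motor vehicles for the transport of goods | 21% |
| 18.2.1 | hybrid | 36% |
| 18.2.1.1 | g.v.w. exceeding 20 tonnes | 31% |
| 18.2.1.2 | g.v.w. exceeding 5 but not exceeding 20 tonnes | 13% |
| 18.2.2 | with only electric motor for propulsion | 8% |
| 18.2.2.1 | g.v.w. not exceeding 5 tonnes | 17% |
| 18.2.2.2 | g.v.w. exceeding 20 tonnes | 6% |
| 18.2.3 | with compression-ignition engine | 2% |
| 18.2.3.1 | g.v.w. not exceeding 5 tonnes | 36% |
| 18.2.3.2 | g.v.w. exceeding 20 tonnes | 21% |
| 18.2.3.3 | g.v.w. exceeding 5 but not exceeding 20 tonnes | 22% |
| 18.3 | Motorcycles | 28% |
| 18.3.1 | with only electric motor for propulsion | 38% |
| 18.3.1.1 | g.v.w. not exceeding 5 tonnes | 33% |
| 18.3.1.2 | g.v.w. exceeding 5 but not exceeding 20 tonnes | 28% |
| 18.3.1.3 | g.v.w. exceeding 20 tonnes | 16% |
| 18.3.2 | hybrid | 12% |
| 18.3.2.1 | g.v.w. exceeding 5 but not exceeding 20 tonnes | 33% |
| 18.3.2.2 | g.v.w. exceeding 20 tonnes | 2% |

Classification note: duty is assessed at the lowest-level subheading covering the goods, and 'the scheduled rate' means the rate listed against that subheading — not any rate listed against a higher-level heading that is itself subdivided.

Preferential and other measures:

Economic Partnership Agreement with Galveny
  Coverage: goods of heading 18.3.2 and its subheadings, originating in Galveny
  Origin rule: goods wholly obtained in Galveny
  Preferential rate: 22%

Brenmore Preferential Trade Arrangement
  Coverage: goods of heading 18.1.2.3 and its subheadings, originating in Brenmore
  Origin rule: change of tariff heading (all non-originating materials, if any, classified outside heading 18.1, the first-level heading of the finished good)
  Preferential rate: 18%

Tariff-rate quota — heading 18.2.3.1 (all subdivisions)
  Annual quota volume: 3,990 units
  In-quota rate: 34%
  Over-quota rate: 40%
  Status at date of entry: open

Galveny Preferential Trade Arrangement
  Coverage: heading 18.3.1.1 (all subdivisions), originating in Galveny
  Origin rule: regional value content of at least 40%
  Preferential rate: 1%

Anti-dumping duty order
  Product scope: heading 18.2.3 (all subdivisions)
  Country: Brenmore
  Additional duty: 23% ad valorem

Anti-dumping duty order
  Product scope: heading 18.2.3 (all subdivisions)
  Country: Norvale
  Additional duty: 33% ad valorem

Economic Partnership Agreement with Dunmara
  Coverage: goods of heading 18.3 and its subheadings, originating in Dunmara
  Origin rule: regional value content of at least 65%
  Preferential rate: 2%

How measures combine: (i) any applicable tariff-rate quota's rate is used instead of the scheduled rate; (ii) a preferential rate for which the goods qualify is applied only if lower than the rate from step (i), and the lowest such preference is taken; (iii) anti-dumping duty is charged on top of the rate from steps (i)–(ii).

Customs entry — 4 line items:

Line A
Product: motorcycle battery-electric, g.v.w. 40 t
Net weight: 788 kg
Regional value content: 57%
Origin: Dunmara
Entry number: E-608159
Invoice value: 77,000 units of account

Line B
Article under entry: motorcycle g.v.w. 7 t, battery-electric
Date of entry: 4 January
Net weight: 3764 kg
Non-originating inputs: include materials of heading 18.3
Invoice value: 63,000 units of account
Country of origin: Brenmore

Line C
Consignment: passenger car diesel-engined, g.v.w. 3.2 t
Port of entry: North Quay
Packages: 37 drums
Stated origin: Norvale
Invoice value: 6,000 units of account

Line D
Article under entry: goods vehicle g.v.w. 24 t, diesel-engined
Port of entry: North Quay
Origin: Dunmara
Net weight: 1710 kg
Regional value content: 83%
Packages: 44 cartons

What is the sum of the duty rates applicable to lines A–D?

Line A: motorcycle → 18.3; battery-electric → 18.3.1; g.v.w. 40 t → 18.3.1.3. Scheduled 16%. Dunmara agreement on 18.3: RVC < 65%. → 16%.
Line B: motorcycle → 18.3; battery-electric → 18.3.1; g.v.w. 7 t → 18.3.1.2. Scheduled 28%. Brenmore agreement on 18.1.2.3: 18.3.1.2 not covered. → 28%.
Line C: passenger car → 18.1; diesel-engined → 18.1.2; g.v.w. 3.2 t → 18.1.2.3. Scheduled 25%. No special measure applies. → 25%.
Line D: goods vehicle → 18.2; diesel-engined → 18.2.3; g.v.w. 24 t → 18.2.3.2. Scheduled 21%. Dunmara agreement on 18.3: 18.2.3.2 not covered. → 21%.
Sum: 16% + 28% + 25% + 21% = 90%.

90%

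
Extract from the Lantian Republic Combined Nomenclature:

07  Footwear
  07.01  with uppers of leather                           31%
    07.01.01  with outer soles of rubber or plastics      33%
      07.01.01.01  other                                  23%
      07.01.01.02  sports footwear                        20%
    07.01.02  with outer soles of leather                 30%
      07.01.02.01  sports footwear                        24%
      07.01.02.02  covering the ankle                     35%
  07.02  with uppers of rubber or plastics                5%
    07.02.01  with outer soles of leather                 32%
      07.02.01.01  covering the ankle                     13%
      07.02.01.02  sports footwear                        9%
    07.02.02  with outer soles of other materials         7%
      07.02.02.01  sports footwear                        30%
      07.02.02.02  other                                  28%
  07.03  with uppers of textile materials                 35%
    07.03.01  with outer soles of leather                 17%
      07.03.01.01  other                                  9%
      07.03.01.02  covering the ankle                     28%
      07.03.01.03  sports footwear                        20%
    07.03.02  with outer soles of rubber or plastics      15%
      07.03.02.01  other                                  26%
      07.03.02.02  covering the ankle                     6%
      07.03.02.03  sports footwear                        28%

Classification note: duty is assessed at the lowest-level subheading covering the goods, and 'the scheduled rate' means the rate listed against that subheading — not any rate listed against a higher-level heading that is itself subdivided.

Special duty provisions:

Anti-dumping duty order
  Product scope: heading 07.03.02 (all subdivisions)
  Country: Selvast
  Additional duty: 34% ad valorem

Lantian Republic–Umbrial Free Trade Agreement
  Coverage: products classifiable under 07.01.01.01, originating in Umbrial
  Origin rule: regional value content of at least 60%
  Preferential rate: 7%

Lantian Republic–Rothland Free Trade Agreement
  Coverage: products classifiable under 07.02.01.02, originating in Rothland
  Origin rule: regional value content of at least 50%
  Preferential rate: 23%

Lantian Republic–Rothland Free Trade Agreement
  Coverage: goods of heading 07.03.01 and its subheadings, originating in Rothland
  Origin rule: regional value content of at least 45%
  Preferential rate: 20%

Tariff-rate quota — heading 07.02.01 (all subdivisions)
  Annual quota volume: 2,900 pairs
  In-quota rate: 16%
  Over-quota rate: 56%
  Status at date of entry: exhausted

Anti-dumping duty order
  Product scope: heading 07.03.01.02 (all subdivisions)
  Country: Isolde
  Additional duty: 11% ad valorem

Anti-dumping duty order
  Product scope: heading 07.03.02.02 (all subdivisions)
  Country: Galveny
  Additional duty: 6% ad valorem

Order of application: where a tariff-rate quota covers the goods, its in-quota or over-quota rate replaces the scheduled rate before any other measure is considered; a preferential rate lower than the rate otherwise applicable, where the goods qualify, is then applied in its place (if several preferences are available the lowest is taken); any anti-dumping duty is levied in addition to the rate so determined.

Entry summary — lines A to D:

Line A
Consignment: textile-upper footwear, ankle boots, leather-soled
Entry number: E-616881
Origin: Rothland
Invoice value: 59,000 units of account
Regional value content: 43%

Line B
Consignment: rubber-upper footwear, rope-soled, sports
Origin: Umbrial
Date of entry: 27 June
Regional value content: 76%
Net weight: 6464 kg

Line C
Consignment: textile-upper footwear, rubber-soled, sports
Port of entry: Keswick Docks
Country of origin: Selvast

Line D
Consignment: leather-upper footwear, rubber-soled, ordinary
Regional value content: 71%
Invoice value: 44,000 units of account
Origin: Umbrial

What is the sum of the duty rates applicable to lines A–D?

127%

Line A: textile-upper → 07.03; leather-soled → 07.03.01; ankle boots → 07.03.01.02. Scheduled 28%. Rothland agreement on 07.02.01.02: 07.03.01.02 not covered; Rothland agreement on 07.03.01: RVC < 45%. → 28%.
Line B: rubber-upper → 07.02; rope-soled → 07.02.02; sports → 07.02.02.01. Scheduled 30%. Umbrial agreement on 07.01.01.01: 07.02.02.01 not covered. → 30%.
Line C: textile-upper → 07.03; rubber-soled → 07.03.02; sports → 07.03.02.03. Scheduled 28%. anti-dumping (Selvast, 07.03.02): +34%; total 28% + 34% = 62%. → 62%.
Line D: leather-upper → 07.01; rubber-soled → 07.01.01; ordinary → 07.01.01.01. Scheduled 23%. Umbrial agreement on 07.01.01.01: RVC ≥ 60% → 7% available; preferential 7%. → 7%.
Sum: 28% + 30% + 62% + 7% = 127%.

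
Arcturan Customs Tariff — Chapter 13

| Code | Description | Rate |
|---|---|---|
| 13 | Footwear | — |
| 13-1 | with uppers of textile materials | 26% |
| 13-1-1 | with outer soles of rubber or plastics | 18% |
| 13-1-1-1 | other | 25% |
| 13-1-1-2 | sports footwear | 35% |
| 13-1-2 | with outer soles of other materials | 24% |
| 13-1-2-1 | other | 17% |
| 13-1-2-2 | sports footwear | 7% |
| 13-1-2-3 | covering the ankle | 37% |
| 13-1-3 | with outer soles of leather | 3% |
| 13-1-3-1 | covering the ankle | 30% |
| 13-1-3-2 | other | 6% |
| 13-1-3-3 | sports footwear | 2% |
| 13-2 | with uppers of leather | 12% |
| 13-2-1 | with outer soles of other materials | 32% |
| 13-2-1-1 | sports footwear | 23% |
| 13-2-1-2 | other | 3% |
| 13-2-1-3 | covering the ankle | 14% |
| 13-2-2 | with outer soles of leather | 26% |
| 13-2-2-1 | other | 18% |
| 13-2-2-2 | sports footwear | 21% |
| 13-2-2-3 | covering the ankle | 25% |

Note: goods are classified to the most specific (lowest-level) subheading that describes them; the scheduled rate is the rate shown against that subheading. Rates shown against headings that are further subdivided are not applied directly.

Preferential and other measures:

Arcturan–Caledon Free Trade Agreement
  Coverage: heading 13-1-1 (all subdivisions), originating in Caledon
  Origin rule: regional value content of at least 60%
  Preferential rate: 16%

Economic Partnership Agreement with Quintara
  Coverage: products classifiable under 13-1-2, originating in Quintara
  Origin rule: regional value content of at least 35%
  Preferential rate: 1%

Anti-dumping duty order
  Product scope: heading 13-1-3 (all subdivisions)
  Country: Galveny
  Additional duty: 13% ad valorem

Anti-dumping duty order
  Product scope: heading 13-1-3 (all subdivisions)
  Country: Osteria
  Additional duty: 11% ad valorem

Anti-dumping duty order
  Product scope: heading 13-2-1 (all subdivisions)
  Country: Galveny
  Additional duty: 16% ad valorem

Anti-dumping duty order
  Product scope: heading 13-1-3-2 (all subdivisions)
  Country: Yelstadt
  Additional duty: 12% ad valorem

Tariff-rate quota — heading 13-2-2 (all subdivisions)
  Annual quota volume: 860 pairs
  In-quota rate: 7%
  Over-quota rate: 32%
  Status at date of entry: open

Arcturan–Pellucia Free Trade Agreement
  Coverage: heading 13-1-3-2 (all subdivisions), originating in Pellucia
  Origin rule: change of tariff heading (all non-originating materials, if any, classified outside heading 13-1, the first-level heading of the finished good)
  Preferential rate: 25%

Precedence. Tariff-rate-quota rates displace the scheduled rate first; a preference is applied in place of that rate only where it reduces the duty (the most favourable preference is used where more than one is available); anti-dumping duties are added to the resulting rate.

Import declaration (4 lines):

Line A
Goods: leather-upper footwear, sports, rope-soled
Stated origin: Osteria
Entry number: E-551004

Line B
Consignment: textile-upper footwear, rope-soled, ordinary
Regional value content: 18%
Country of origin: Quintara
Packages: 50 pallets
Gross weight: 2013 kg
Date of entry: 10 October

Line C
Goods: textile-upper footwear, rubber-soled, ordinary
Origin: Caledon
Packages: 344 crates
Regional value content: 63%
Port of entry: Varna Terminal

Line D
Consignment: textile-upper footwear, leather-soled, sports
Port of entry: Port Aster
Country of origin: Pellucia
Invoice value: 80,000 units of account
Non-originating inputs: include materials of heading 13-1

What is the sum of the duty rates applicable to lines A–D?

Line A: leather-upper → 13-2; rope-soled → 13-2-1; sports → 13-2-1-1. Scheduled 23%. No special measure applies. → 23%.
Line B: textile-upper → 13-1; rope-soled → 13-1-2; ordinary → 13-1-2-1. Scheduled 17%. Quintara agreement on 13-1-2: RVC < 35%. → 17%.
Line C: textile-upper → 13-1; rubber-soled → 13-1-1; ordinary → 13-1-1-1. Scheduled 25%. Caledon agreement on 13-1-1: RVC ≥ 60% → 16% available; preferential 16%. → 16%.
Line D: textile-upper → 13-1; leather-soled → 13-1-3; sports → 13-1-3-3. Scheduled 2%. Pellucia agreement on 13-1-3-2: 13-1-3-3 not covered. → 2%.
Sum: 23% + 17% + 16% + 2% = 58%.

58%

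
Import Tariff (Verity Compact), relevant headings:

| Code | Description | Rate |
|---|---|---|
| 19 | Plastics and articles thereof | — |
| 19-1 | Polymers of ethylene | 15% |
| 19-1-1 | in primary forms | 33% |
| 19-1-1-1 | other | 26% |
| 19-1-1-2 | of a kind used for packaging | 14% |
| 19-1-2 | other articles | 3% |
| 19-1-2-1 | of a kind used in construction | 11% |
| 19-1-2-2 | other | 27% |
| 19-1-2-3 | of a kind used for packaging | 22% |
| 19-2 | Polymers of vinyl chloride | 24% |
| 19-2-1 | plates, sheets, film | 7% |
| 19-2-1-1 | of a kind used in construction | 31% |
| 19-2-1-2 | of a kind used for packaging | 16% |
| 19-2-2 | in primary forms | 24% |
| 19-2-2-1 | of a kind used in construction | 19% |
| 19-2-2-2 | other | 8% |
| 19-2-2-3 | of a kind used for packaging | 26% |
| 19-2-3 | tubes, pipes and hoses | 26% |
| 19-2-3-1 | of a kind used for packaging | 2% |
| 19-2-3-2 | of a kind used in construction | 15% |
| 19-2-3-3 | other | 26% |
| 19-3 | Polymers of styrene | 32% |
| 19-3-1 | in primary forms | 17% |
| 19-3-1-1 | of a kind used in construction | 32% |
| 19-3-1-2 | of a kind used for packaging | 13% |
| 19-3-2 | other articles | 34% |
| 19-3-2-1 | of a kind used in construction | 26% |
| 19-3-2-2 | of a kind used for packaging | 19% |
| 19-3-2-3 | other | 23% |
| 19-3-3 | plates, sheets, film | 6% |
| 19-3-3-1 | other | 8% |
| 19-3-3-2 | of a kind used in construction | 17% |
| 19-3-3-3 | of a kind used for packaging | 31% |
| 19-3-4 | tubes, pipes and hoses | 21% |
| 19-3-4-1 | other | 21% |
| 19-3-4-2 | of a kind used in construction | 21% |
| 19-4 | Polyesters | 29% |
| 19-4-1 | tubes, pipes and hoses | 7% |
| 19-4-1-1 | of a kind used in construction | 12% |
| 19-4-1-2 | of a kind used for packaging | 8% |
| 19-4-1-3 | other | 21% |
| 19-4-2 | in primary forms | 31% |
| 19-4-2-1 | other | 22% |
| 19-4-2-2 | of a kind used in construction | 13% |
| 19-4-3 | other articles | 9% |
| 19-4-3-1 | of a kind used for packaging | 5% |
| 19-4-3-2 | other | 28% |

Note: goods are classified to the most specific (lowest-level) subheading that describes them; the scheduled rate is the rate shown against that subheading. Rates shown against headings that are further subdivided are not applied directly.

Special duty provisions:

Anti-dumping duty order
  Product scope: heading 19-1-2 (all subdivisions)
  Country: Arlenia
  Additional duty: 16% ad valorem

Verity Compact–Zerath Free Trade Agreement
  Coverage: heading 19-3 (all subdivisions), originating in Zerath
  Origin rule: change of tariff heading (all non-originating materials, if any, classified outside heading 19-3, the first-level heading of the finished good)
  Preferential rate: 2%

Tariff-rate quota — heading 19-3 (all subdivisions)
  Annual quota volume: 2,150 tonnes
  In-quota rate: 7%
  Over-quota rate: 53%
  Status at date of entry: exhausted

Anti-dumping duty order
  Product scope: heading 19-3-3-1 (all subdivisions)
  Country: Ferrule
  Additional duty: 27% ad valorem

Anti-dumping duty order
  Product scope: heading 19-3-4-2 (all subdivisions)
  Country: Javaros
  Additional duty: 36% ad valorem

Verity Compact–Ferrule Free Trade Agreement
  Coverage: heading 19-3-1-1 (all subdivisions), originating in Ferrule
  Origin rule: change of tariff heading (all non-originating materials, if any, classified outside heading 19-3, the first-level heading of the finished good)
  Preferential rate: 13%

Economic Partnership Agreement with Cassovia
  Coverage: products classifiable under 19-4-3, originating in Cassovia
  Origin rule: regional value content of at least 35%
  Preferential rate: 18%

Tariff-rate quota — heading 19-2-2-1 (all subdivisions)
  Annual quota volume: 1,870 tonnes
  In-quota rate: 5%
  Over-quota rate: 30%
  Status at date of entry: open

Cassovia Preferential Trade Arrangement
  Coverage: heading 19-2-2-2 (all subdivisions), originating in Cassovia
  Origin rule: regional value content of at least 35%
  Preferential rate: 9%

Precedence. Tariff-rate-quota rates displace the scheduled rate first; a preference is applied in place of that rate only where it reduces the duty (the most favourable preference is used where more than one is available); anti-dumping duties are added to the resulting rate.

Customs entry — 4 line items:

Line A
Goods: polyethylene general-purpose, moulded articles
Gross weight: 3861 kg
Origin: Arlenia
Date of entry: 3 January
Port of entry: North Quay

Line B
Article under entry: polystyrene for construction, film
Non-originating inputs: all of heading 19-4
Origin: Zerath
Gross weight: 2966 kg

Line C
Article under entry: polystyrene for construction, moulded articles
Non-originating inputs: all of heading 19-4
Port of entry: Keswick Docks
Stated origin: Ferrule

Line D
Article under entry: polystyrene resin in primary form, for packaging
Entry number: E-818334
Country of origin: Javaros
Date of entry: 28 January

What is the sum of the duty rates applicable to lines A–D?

Line A: polyethylene → 19-1; moulded articles → 19-1-2; general-purpose → 19-1-2-2. Scheduled 27%. anti-dumping (Arlenia, 19-1-2): +16%; total 27% + 16% = 43%. → 43%.
Line B: polystyrene → 19-3; film → 19-3-3; for construction → 19-3-3-2. Scheduled 17%. quota on 19-3 exhausted → over-quota 53%; Zerath agreement on 19-3: CTH met → 2% available; preferential 2%. → 2%.
Line C: polystyrene → 19-3; moulded articles → 19-3-2; for construction → 19-3-2-1. Scheduled 26%. quota on 19-3 exhausted → over-quota 53%; Ferrule agreement on 19-3-1-1: 19-3-2-1 not covered. → 53%.
Line D: polystyrene → 19-3; resin in primary form → 19-3-1; for packaging → 19-3-1-2. Scheduled 13%. quota on 19-3 exhausted → over-quota 53%. → 53%.
Sum: 43% + 2% + 53% + 53% = 151%.

151%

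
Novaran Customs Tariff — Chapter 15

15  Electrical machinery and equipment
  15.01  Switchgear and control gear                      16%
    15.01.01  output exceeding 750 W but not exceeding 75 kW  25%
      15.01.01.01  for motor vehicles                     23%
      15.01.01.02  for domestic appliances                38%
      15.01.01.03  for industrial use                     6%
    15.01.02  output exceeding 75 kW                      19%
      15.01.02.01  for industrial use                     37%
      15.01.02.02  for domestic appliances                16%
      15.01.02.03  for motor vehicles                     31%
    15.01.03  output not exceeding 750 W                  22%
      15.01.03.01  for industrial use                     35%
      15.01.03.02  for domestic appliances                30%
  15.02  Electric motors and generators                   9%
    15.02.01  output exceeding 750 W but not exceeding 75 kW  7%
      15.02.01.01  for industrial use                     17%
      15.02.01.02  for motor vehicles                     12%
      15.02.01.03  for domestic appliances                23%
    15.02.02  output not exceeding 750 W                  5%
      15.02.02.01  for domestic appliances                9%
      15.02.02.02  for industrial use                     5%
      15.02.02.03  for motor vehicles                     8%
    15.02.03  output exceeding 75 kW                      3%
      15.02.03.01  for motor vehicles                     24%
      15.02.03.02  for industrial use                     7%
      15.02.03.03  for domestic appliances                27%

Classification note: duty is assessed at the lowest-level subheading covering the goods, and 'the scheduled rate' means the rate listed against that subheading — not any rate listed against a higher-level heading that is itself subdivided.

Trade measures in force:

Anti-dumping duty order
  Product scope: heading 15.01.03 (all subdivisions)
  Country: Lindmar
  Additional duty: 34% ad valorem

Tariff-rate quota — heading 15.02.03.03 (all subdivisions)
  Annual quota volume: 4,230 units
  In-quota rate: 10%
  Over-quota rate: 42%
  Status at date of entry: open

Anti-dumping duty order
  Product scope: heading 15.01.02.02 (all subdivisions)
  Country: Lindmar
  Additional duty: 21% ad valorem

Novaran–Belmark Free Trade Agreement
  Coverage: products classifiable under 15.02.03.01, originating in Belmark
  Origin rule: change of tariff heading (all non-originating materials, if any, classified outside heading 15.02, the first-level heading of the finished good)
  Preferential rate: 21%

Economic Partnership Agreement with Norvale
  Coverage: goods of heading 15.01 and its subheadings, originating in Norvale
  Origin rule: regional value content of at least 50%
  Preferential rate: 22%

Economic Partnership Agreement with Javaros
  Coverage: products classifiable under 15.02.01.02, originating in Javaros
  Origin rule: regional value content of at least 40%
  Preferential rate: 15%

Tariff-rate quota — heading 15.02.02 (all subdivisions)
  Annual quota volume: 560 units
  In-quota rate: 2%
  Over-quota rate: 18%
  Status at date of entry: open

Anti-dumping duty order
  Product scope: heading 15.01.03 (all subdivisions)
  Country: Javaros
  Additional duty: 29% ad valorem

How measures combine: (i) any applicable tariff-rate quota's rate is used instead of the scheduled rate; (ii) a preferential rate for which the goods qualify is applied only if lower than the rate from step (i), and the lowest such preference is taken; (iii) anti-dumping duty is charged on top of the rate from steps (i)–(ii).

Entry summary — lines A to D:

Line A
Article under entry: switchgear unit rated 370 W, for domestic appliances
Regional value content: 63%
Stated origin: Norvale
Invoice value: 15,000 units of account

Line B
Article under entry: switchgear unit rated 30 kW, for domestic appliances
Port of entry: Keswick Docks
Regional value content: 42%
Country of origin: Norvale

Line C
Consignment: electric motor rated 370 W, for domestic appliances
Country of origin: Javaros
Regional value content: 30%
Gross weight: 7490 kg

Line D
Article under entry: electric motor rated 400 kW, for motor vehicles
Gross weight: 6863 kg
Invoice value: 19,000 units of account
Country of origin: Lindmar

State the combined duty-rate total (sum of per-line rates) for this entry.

86%

Line A: switchgear unit → 15.01; rated 370 W → 15.01.03; for domestic appliances → 15.01.03.02. Scheduled 30%. Norvale agreement on 15.01: RVC ≥ 50% → 22% available; preferential 22%. → 22%.
Line B: switchgear unit → 15.01; rated 30 kW → 15.01.01; for domestic appliances → 15.01.01.02. Scheduled 38%. Norvale agreement on 15.01: RVC < 50%. → 38%.
Line C: electric motor → 15.02; rated 370 W → 15.02.02; for domestic appliances → 15.02.02.01. Scheduled 9%. quota on 15.02.02 open → in-quota 2%; Javaros agreement on 15.02.01.02: 15.02.02.01 not covered. → 2%.
Line D: electric motor → 15.02; rated 400 kW → 15.02.03; for motor vehicles → 15.02.03.01. Scheduled 24%. No special measure applies. → 24%.
Sum: 22% + 38% + 2% + 24% = 86%.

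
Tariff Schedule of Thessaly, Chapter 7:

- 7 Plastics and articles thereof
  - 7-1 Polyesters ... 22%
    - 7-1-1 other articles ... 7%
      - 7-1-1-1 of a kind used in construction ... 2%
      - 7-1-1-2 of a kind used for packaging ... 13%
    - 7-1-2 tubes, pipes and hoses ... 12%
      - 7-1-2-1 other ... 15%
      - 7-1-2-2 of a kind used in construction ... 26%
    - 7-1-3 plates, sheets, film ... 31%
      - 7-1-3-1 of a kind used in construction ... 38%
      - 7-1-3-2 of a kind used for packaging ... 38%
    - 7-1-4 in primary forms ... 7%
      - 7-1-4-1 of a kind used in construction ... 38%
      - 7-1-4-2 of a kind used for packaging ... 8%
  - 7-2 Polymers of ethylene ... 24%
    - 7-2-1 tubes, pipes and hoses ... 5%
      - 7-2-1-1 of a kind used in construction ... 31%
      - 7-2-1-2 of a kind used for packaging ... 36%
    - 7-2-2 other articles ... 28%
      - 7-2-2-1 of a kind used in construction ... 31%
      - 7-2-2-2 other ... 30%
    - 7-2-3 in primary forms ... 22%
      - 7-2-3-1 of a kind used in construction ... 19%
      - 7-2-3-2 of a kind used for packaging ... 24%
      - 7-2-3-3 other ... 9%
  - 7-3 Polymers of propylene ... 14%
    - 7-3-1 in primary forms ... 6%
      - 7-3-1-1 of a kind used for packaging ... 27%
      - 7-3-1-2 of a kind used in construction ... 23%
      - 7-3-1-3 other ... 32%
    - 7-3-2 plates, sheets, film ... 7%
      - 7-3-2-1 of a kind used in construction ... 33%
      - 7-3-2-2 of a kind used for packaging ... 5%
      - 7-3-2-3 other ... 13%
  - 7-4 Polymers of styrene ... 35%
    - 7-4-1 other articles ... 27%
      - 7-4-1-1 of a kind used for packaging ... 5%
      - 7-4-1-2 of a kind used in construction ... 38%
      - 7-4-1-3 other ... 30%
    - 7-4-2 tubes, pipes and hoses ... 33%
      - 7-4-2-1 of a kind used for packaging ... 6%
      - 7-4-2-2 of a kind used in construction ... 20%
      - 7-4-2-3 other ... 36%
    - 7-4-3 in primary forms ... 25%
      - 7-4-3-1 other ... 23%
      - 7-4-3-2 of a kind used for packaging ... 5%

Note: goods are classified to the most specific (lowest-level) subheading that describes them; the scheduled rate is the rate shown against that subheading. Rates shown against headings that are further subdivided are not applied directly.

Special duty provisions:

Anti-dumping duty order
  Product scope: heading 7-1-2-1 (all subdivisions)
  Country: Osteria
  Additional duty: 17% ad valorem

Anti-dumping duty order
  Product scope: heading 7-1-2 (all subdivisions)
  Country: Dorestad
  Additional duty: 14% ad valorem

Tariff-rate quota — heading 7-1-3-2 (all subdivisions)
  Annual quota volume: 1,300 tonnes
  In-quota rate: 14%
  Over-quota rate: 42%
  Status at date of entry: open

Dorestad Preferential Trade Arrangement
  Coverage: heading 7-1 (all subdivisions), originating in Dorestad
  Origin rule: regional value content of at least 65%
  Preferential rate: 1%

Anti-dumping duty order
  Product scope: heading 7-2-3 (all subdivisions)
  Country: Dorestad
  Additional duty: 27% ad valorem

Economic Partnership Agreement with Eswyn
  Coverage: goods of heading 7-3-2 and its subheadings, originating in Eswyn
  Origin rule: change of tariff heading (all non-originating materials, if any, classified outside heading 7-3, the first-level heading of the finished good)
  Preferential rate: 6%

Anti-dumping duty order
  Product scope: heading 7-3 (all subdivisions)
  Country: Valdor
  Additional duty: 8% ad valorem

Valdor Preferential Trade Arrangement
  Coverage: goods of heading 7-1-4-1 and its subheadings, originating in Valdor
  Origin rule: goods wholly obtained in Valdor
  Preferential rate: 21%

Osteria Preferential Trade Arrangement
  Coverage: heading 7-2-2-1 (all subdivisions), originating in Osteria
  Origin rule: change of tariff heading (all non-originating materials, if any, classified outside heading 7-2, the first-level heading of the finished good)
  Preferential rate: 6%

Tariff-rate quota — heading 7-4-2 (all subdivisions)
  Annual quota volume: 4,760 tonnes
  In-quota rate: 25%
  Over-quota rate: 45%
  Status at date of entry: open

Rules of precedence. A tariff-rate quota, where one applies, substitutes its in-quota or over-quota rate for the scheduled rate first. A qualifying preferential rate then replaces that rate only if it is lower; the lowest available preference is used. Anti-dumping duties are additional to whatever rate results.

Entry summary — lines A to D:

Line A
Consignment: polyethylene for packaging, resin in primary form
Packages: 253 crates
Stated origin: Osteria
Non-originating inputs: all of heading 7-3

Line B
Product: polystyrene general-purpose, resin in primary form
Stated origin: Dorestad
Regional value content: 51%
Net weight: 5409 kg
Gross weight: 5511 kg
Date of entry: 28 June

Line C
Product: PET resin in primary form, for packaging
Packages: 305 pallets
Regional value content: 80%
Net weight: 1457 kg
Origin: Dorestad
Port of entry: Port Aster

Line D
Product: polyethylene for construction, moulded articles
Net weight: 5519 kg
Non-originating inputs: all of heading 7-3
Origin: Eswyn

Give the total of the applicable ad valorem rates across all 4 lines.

79%

Line A: polyethylene → 7-2; resin in primary form → 7-2-3; for packaging → 7-2-3-2. Scheduled 24%. Osteria agreement on 7-2-2-1: 7-2-3-2 not covered. → 24%.
Line B: polystyrene → 7-4; resin in primary form → 7-4-3; general-purpose → 7-4-3-1. Scheduled 23%. Dorestad agreement on 7-1: 7-4-3-1 not covered. → 23%.
Line C: PET → 7-1; resin in primary form → 7-1-4; for packaging → 7-1-4-2. Scheduled 8%. Dorestad agreement on 7-1: RVC ≥ 65% → 1% available; preferential 1%. → 1%.
Line D: polyethylene → 7-2; moulded articles → 7-2-2; for construction → 7-2-2-1. Scheduled 31%. Eswyn agreement on 7-3-2: 7-2-2-1 not covered. → 31%.
Sum: 24% + 23% + 1% + 31% = 79%.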